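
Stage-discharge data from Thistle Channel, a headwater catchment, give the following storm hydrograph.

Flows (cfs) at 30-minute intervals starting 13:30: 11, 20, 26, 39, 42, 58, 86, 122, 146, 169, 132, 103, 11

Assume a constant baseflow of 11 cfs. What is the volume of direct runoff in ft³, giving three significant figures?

V ≈ 1.48 × 10^6 ft³

Direct-runoff ordinates (Q − Q_b): 0.0, 9.0, 15.0, 28.0, 31.0, 47.0, 75.0, 111.0, 135.0, 158.0, 121.0, 92.0, 0.0 cfs.
ΣQ_DR = 822.0 cfs.
With Δt = 0.5 h = 1800 s, V = ΣQ_DR · Δt = 822.0 × 1800 = 1.48 × 10^6 ft³.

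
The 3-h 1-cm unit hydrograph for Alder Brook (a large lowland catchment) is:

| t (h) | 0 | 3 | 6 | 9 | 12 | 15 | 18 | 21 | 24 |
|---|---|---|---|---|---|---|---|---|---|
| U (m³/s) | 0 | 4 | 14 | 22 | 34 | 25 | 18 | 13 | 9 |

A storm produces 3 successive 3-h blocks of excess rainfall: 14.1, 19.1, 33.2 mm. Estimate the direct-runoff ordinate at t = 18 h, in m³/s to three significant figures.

Q ≈ 186 m³/s

By discrete convolution, Q_j = Σ (P_i / 10 mm) · U_{j−i}.
At t = 18 h (j=6): Q = (14.1/10)·18 + (19.1/10)·25 + (33.2/10)·34 = 186 m³/s.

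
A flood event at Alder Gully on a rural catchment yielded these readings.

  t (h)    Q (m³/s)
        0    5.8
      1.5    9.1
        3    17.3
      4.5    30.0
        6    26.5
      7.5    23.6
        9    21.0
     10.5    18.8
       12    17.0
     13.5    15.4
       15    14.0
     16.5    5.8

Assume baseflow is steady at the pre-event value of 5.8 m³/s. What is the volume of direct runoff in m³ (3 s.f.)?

V ≈ 7.27 × 10^5 m³

Direct-runoff ordinates (Q − Q_b): 0.0, 3.3, 11.5, 24.2, 20.7, 17.8, 15.2, 13.0, 11.2, 9.6, 8.2, 0.0 m³/s.
ΣQ_DR = 134.7 m³/s.
With Δt = 1.5 h = 5400 s, V = ΣQ_DR · Δt = 134.7 × 5400 = 7.27 × 10^5 m³.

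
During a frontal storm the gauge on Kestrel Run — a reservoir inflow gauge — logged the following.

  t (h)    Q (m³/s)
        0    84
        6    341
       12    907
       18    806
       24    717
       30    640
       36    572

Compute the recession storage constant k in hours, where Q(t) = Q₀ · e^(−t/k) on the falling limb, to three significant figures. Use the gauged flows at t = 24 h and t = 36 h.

k ≈ 53.1 h

On the falling limb, Q drops from 717 to 572 m³/s between t = 24 h and t = 36 h (Δt = 12 h).
k = −Δt / ln(Q₂/Q₁) = −12 / ln(572/717) = 53.1 h.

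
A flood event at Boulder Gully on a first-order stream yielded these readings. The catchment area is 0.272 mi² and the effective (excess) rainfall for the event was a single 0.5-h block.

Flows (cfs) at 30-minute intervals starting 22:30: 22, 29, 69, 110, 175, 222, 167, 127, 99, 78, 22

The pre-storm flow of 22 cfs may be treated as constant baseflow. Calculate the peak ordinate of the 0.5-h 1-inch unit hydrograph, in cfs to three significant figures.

U_p ≈ 80.0 cfs

Direct runoff: 0.0, 7.0, 47.0, 88.0, 153.0, 200.0, 145.0, 105.0, 77.0, 56.0, 0.0 cfs; ΣQ_DR = 878.0 cfs, peak = 200.0 cfs.
Runoff depth d = ΣQ_DR·Δt / A = 878.0 × 1800 / (0.272 mi²) = 2.501 in.
The 1-inch UH is the DRH scaled by (1 in)/d, so U_p = 200.0 × 1/2.501 = 80.0 cfs.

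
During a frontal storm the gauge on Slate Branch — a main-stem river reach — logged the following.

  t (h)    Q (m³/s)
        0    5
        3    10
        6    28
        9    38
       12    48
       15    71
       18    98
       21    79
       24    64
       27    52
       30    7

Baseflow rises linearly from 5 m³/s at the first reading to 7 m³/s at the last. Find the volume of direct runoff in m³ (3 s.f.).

V ≈ 4.69 × 10^6 m³

Direct-runoff ordinates (Q − Q_b): 0.00, 4.80, 22.60, 32.40, 42.20, 65.00, 91.80, 72.60, 57.40, 45.20, 0.00 m³/s.
ΣQ_DR = 434.0 m³/s.
With Δt = 3 h = 10800 s, V = ΣQ_DR · Δt = 434.0 × 10800 = 4.69 × 10^6 m³.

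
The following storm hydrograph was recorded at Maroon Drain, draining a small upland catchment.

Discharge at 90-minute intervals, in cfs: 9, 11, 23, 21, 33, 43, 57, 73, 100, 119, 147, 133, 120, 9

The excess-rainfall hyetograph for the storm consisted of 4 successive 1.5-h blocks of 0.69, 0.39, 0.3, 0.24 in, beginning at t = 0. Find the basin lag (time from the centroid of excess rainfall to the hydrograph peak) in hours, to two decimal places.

t_L ≈ 12.67 h

Centroid of excess rainfall: t_c = Σ P_i·t̄_i / ΣP_i = 2.3333 h (block centres at 0.75, 2.25, 3.75, 5.25 h).
Hydrograph peak occurs at t = 15 h, so basin lag t_L = 15 − 2.3333 = 12.67 h.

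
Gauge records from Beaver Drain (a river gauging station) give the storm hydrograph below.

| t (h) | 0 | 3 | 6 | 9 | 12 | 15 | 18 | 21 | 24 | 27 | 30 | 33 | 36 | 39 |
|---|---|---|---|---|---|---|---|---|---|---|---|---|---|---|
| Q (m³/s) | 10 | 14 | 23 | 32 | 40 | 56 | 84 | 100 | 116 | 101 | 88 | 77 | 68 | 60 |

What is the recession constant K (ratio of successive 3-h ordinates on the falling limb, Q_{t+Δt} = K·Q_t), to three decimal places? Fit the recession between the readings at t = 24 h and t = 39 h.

K ≈ 0.876

Using the recession-limb readings at t = 24 h and t = 39 h: Q falls from 116 to 60 m³/s over 5 intervals.
K = (Q₂/Q₁)^(1/5) = (60/116)^(1/5) = 0.876.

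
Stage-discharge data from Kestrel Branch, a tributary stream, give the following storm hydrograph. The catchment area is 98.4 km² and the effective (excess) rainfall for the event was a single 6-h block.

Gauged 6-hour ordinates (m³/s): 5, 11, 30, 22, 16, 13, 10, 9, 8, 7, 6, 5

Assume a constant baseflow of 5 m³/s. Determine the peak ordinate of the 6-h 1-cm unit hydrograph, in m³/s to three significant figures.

Direct runoff: 0.0, 6.0, 25.0, 17.0, 11.0, 8.0, 5.0, 4.0, 3.0, 2.0, 1.0, 0.0 m³/s; ΣQ_DR = 82.00 m³/s, peak = 25.0 m³/s.
Runoff depth d = ΣQ_DR·Δt / A = 82.00 × 21600 / (98.4 km²) = 18.00 mm.
The 1-cm UH is the DRH scaled by (10 mm)/d, so U_p = 25.0 × 10/18.00 = 13.9 m³/s.

U_p ≈ 13.9 m³/s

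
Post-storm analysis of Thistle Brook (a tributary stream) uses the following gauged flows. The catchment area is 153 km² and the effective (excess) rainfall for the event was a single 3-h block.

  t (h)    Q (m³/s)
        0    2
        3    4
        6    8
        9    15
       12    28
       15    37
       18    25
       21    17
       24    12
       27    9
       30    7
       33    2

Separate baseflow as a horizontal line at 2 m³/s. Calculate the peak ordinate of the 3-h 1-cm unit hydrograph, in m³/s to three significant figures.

Direct runoff: 0.0, 2.0, 6.0, 13.0, 26.0, 35.0, 23.0, 15.0, 10.0, 7.0, 5.0, 0.0 m³/s; ΣQ_DR = 142.0 m³/s, peak = 35.0 m³/s.
Runoff depth d = ΣQ_DR·Δt / A = 142.0 × 10800 / (153 km²) = 10.02 mm.
The 1-cm UH is the DRH scaled by (10 mm)/d, so U_p = 35.0 × 10/10.02 = 34.9 m³/s.

U_p ≈ 34.9 m³/s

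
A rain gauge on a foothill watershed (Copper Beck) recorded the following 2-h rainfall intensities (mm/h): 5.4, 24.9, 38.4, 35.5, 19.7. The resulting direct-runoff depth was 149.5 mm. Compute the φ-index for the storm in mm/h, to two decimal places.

φ ≈ 10.94 mm/h

Only the 4 blocks with intensity above φ contribute runoff: 24.9, 38.4, 35.5, 19.7 mm/h.
Σ(I−φ)·Δt = d  ⇒  (24.9+38.4+35.5+19.7 − 4φ)·2 = 149.5
φ = (118.5 − 149.5/2) / 4 = 10.94 mm/h.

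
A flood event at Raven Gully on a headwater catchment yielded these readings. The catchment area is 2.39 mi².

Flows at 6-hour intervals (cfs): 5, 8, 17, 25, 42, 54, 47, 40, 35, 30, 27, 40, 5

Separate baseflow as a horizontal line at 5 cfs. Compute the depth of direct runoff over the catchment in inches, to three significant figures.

Direct runoff: 0.0, 3.0, 12.0, 20.0, 37.0, 49.0, 42.0, 35.0, 30.0, 25.0, 22.0, 35.0, 0.0 cfs; ΣQ_DR = 310.0 cfs.
V = ΣQ_DR · Δt = 310.0 × 21600 s = 6.696 × 10^6 ft³.
Over A = 2.39 mi², depth = V / A = 1.21 in.

d ≈ 1.21 in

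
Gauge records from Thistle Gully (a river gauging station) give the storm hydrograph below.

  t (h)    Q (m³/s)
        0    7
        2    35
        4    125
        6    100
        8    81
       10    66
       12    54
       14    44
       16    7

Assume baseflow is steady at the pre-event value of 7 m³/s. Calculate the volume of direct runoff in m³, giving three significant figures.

V ≈ 3.28 × 10^6 m³

Direct-runoff ordinates (Q − Q_b): 0.0, 28.0, 118.0, 93.0, 74.0, 59.0, 47.0, 37.0, 0.0 m³/s.
ΣQ_DR = 456.0 m³/s.
With Δt = 2 h = 7200 s, V = ΣQ_DR · Δt = 456.0 × 7200 = 3.28 × 10^6 m³.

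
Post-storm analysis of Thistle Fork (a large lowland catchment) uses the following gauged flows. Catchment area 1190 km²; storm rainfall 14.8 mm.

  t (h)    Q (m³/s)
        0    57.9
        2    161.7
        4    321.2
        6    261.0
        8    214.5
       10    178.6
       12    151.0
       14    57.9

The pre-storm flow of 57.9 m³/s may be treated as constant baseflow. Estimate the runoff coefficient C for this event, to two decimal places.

C ≈ 0.38

ΣQ_DR = 940.6 m³/s; V = ΣQ_DR·Δt = 6.772 × 10^6 m³.
Runoff depth d = V / A = 5.691 mm.
C = d / P = 5.691 / 14.8 = 0.38.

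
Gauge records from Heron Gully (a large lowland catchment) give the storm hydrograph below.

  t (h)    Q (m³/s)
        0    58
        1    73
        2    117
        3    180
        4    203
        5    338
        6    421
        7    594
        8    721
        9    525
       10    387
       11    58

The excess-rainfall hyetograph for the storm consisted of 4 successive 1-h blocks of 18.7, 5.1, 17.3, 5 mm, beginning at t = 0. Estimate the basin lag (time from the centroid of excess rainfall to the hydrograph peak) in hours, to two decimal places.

Centroid of excess rainfall: t_c = Σ P_i·t̄_i / ΣP_i = 1.6866 h (block centres at 0.5, 1.5, 2.5, 3.5 h).
Hydrograph peak occurs at t = 8 h, so basin lag t_L = 8 − 1.6866 = 6.31 h.

t_L ≈ 6.31 h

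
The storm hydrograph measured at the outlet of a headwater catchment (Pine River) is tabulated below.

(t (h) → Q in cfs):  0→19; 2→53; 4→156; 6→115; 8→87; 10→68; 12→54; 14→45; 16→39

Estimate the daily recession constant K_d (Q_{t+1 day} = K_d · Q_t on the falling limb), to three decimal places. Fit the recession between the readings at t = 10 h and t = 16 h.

Between t = 10 h and t = 16 h the flow falls from 68 to 39 cfs over 3×2 h = 6 h.
Per-interval ratio K = (39/68)^(1/3) = 0.8308; K_d = K^(24/2) = 0.108.

K_d ≈ 0.108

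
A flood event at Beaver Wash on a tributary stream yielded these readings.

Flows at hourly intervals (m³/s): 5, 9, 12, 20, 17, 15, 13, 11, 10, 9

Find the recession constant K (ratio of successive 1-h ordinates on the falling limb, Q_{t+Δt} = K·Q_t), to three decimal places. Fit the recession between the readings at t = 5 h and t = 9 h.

Using the recession-limb readings at t = 5 h and t = 9 h: Q falls from 15 to 9 m³/s over 4 intervals.
K = (Q₂/Q₁)^(1/4) = (9/15)^(1/4) = 0.880.

K ≈ 0.880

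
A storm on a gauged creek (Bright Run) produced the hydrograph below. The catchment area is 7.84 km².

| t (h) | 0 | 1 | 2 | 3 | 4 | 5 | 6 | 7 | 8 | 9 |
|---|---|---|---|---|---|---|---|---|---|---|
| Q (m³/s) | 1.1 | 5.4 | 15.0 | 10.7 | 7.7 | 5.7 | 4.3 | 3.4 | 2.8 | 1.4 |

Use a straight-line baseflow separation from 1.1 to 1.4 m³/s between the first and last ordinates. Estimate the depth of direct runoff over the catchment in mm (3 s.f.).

Direct runoff: 0.00, 4.27, 13.83, 9.50, 6.47, 4.43, 3.00, 2.07, 1.43, 0.00 m³/s; ΣQ_DR = 45.00 m³/s.
V = ΣQ_DR · Δt = 45.00 × 3600 s = 1.620 × 10^5 m³.
Over A = 7.84 km², depth = V / A = 20.7 mm.

d ≈ 20.7 mm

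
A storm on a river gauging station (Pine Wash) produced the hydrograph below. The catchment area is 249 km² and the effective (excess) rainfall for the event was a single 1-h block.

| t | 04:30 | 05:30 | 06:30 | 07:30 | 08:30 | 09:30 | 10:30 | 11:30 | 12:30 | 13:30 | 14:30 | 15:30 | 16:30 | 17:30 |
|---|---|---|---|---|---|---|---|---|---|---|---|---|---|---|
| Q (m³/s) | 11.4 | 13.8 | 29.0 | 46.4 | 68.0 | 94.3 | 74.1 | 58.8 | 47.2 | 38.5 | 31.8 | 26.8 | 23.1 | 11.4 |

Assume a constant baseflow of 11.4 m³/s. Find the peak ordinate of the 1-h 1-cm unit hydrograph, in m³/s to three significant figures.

Direct runoff: 0.0, 2.4, 17.6, 35.0, 56.6, 82.9, 62.7, 47.4, 35.8, 27.1, 20.4, 15.4, 11.7, 0.0 m³/s; ΣQ_DR = 415.0 m³/s, peak = 82.9 m³/s.
Runoff depth d = ΣQ_DR·Δt / A = 415.0 × 3600 / (249 km²) = 6.000 mm.
The 1-cm UH is the DRH scaled by (10 mm)/d, so U_p = 82.9 × 10/6.000 = 138 m³/s.

U_p ≈ 138 m³/s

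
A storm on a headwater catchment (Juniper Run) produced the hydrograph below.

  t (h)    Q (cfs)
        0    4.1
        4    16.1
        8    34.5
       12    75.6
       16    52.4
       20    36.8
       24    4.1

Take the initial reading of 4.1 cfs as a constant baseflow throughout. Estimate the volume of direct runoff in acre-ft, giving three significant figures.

V ≈ 64.4 acre-ft

Direct-runoff ordinates (Q − Q_b): 0.0, 12.0, 30.4, 71.5, 48.3, 32.7, 0.0 cfs.
ΣQ_DR = 194.9 cfs.
With Δt = 4 h = 14400 s, V = ΣQ_DR · Δt = 194.9 × 14400 = 2.81 × 10^6 ft³ = 64.4 acre-ft.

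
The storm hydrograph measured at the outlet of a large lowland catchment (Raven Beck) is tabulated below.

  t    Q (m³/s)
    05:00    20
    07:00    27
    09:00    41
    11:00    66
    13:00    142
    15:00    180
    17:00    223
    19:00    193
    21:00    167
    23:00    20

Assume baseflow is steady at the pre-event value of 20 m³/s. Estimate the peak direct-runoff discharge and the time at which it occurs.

Subtracting baseflow gives direct-runoff ordinates: 0.0, 7.0, 21.0, 46.0, 122.0, 160.0, 203.0, 173.0, 147.0, 0.0 m³/s.
The maximum is 203.0 m³/s, occurring at the reading for t = 17:00.

Q_p = 203.0 m³/s at t = 17:00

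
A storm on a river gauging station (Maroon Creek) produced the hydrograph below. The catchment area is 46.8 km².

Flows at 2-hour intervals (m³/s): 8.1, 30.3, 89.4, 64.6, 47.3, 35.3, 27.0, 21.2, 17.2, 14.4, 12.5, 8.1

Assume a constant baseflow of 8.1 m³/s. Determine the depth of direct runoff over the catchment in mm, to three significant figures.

Direct runoff: 0.0, 22.2, 81.3, 56.5, 39.2, 27.2, 18.9, 13.1, 9.1, 6.3, 4.4, 0.0 m³/s; ΣQ_DR = 278.2 m³/s.
V = ΣQ_DR · Δt = 278.2 × 7200 s = 2.003 × 10^6 m³.
Over A = 46.8 km², depth = V / A = 42.8 mm.

d ≈ 42.8 mm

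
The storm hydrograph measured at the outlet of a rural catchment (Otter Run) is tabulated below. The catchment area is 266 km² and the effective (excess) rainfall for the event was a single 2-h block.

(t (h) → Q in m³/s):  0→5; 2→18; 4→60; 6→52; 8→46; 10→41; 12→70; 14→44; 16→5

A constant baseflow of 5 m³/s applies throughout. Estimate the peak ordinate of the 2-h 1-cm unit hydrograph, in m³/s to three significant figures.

U_p ≈ 81.1 m³/s

Direct runoff: 0.0, 13.0, 55.0, 47.0, 41.0, 36.0, 65.0, 39.0, 0.0 m³/s; ΣQ_DR = 296.0 m³/s, peak = 65.0 m³/s.
Runoff depth d = ΣQ_DR·Δt / A = 296.0 × 7200 / (266 km²) = 8.012 mm.
The 1-cm UH is the DRH scaled by (10 mm)/d, so U_p = 65.0 × 10/8.012 = 81.1 m³/s.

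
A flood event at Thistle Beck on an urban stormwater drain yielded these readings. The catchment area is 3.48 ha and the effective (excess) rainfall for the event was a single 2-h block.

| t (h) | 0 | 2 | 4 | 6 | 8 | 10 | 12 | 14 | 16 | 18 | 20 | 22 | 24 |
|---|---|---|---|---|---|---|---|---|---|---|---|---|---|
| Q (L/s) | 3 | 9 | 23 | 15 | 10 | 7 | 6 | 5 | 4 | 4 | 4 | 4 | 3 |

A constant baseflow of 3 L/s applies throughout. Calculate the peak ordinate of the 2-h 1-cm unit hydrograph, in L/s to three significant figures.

U_p ≈ 16.7 L/s

Direct runoff: 0.0, 6.0, 20.0, 12.0, 7.0, 4.0, 3.0, 2.0, 1.0, 1.0, 1.0, 1.0, 0.0 L/s; ΣQ_DR = 58.00 L/s, peak = 20.0 L/s.
Runoff depth d = ΣQ_DR·Δt / A = 58.00 × 7200 / (3.48 ha) = 12.00 mm.
The 1-cm UH is the DRH scaled by (10 mm)/d, so U_p = 20.0 × 10/12.00 = 16.7 L/s.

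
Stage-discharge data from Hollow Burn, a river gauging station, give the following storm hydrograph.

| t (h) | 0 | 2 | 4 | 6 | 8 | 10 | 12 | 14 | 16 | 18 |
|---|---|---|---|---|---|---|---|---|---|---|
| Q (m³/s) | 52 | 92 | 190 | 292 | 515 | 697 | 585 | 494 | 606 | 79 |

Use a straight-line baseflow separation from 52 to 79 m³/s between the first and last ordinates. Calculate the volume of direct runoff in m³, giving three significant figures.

Direct-runoff ordinates (Q − Q_b): 0.00, 37.00, 132.00, 231.00, 451.00, 630.00, 515.00, 421.00, 530.00, 0.00 m³/s.
ΣQ_DR = 2947 m³/s.
With Δt = 2 h = 7200 s, V = ΣQ_DR · Δt = 2947 × 7200 = 2.12 × 10^7 m³.

V ≈ 2.12 × 10^7 m³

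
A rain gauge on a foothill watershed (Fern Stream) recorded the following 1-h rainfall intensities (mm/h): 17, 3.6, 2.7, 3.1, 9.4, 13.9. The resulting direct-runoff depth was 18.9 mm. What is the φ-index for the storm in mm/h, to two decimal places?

φ ≈ 7.13 mm/h

Only the 3 blocks with intensity above φ contribute runoff: 17, 9.4, 13.9 mm/h.
Σ(I−φ)·Δt = d  ⇒  (17+9.4+13.9 − 3φ)·1 = 18.9
φ = (40.30 − 18.9/1) / 3 = 7.13 mm/h.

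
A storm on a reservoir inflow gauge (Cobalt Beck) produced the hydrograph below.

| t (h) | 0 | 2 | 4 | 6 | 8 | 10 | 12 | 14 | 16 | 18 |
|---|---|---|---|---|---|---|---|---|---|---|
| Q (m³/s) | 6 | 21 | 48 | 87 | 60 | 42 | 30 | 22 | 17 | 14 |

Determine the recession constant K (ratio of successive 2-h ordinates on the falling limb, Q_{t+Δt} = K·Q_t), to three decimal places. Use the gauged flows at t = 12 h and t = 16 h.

Using the recession-limb readings at t = 12 h and t = 16 h: Q falls from 30 to 17 m³/s over 2 intervals.
K = (Q₂/Q₁)^(1/2) = (17/30)^(1/2) = 0.753.

K ≈ 0.753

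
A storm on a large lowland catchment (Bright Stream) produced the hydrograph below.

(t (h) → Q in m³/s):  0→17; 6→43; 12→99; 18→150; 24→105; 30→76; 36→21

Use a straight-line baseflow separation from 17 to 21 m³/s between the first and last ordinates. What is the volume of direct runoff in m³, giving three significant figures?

V ≈ 8.16 × 10^6 m³

Direct-runoff ordinates (Q − Q_b): 0.00, 25.33, 80.67, 131.00, 85.33, 55.67, 0.00 m³/s.
ΣQ_DR = 378.0 m³/s.
With Δt = 6 h = 21600 s, V = ΣQ_DR · Δt = 378.0 × 21600 = 8.16 × 10^6 m³.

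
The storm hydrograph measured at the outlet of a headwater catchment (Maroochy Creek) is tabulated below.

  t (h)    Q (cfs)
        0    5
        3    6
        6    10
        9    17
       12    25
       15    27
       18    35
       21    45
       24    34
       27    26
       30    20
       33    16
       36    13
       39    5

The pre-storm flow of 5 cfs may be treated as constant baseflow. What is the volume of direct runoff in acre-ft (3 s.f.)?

V ≈ 53.1 acre-ft

Direct-runoff ordinates (Q − Q_b): 0.0, 1.0, 5.0, 12.0, 20.0, 22.0, 30.0, 40.0, 29.0, 21.0, 15.0, 11.0, 8.0, 0.0 cfs.
ΣQ_DR = 214.0 cfs.
With Δt = 3 h = 10800 s, V = ΣQ_DR · Δt = 214.0 × 10800 = 2.31 × 10^6 ft³ = 53.1 acre-ft.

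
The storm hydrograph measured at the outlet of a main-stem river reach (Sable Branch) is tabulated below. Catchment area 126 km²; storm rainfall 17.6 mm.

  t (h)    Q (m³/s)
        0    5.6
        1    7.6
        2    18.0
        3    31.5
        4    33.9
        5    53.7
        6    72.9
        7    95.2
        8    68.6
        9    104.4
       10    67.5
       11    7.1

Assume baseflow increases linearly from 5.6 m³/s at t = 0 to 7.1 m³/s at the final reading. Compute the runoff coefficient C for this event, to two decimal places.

ΣQ_DR = 489.8 m³/s; V = ΣQ_DR·Δt = 1.763 × 10^6 m³.
Runoff depth d = V / A = 13.99 mm.
C = d / P = 13.99 / 17.6 = 0.80.

C ≈ 0.80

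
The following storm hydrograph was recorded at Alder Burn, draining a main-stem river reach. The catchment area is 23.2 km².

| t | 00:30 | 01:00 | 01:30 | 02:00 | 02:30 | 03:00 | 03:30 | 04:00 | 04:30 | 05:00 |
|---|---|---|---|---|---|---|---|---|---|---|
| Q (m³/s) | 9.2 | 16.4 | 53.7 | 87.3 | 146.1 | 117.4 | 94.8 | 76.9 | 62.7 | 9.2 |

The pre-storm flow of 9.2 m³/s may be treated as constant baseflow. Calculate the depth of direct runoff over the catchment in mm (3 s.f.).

Direct runoff: 0.0, 7.2, 44.5, 78.1, 136.9, 108.2, 85.6, 67.7, 53.5, 0.0 m³/s; ΣQ_DR = 581.7 m³/s.
V = ΣQ_DR · Δt = 581.7 × 1800 s = 1.047 × 10^6 m³.
Over A = 23.2 km², depth = V / A = 45.1 mm.

d ≈ 45.1 mm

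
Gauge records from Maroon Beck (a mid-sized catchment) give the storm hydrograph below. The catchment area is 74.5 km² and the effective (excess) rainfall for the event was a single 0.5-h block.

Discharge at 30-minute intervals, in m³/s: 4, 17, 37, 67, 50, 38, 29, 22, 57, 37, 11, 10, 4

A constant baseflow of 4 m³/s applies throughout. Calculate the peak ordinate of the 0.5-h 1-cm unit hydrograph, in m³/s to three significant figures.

U_p ≈ 78.8 m³/s

Direct runoff: 0.0, 13.0, 33.0, 63.0, 46.0, 34.0, 25.0, 18.0, 53.0, 33.0, 7.0, 6.0, 0.0 m³/s; ΣQ_DR = 331.0 m³/s, peak = 63.0 m³/s.
Runoff depth d = ΣQ_DR·Δt / A = 331.0 × 1800 / (74.5 km²) = 7.997 mm.
The 1-cm UH is the DRH scaled by (10 mm)/d, so U_p = 63.0 × 10/7.997 = 78.8 m³/s.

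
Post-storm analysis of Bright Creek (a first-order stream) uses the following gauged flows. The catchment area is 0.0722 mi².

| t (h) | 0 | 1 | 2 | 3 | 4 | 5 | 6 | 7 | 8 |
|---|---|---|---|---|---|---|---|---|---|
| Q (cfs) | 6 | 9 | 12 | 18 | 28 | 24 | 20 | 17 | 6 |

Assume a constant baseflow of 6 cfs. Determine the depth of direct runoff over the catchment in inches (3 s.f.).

Direct runoff: 0.0, 3.0, 6.0, 12.0, 22.0, 18.0, 14.0, 11.0, 0.0 cfs; ΣQ_DR = 86.00 cfs.
V = ΣQ_DR · Δt = 86.00 × 3600 s = 3.096 × 10^5 ft³.
Over A = 0.0722 mi², depth = V / A = 1.85 in.

d ≈ 1.85 in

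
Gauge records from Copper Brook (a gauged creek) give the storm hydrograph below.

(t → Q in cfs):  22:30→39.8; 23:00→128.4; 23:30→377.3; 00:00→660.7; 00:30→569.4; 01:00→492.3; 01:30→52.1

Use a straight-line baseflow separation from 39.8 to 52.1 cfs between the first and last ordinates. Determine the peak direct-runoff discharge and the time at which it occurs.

Subtracting baseflow gives direct-runoff ordinates: 0.00, 86.55, 333.40, 614.75, 521.40, 442.25, 0.00 cfs.
The maximum is 614.75 cfs, occurring at the reading for t = 00:00.

Q_p = 614.75 cfs at t = 00:00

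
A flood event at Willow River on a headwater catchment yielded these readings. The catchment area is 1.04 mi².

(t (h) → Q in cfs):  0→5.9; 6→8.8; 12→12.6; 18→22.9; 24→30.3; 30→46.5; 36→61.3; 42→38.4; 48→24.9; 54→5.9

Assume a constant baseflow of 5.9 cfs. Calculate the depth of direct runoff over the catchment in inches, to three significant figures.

Direct runoff: 0.0, 2.9, 6.7, 17.0, 24.4, 40.6, 55.4, 32.5, 19.0, 0.0 cfs; ΣQ_DR = 198.5 cfs.
V = ΣQ_DR · Δt = 198.5 × 21600 s = 4.288 × 10^6 ft³.
Over A = 1.04 mi², depth = V / A = 1.77 in.

d ≈ 1.77 in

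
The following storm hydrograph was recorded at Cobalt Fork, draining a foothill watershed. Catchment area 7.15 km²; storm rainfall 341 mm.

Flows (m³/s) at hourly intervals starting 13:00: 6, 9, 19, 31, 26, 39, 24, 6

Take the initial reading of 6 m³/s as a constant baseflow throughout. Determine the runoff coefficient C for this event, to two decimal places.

C ≈ 0.17

ΣQ_DR = 112.0 m³/s; V = ΣQ_DR·Δt = 4.032 × 10^5 m³.
Runoff depth d = V / A = 56.39 mm.
C = d / P = 56.39 / 341 = 0.17.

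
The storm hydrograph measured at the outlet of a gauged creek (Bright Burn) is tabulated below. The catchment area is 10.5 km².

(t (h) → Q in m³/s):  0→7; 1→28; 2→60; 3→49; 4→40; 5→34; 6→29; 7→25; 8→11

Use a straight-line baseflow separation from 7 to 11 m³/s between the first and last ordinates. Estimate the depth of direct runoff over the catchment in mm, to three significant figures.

Direct runoff: 0.00, 20.50, 52.00, 40.50, 31.00, 24.50, 19.00, 14.50, 0.00 m³/s; ΣQ_DR = 202.0 m³/s.
V = ΣQ_DR · Δt = 202.0 × 3600 s = 7.272 × 10^5 m³.
Over A = 10.5 km², depth = V / A = 69.3 mm.

d ≈ 69.3 mm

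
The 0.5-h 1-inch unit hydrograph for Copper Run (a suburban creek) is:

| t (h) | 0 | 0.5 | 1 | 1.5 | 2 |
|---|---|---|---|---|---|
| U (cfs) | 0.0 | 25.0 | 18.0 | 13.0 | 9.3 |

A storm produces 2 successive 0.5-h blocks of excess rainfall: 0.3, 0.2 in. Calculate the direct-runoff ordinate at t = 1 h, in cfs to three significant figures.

Q ≈ 10.4 cfs

By discrete convolution, Q_j = Σ (P_i / 1 in) · U_{j−i}.
At t = 1 h (j=2): Q = (0.3/1)·18.0 + (0.2/1)·25.0 = 10.4 cfs.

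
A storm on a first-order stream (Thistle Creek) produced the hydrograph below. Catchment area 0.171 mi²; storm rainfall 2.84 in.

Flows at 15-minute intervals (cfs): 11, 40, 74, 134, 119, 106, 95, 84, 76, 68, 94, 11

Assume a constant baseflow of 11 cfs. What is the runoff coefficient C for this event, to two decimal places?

ΣQ_DR = 780.0 cfs; V = ΣQ_DR·Δt = 7.020 × 10^5 ft³.
Runoff depth d = V / A = 1.767 in.
C = d / P = 1.767 / 2.84 = 0.62.

C ≈ 0.62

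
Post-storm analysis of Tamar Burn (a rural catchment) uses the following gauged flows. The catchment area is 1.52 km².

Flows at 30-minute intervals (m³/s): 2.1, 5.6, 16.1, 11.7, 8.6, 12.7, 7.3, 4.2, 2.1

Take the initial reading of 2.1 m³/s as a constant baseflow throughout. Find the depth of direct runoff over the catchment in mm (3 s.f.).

Direct runoff: 0.0, 3.5, 14.0, 9.6, 6.5, 10.6, 5.2, 2.1, 0.0 m³/s; ΣQ_DR = 51.50 m³/s.
V = ΣQ_DR · Δt = 51.50 × 1800 s = 92700 m³.
Over A = 1.52 km², depth = V / A = 61.0 mm.

d ≈ 61.0 mm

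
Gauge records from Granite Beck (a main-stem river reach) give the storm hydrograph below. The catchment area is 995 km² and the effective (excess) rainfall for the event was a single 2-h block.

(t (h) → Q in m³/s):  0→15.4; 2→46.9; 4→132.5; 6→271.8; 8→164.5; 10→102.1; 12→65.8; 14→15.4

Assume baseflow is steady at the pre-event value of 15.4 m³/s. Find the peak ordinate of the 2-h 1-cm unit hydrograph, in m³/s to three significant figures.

Direct runoff: 0.0, 31.5, 117.1, 256.4, 149.1, 86.7, 50.4, 0.0 m³/s; ΣQ_DR = 691.2 m³/s, peak = 256.4 m³/s.
Runoff depth d = ΣQ_DR·Δt / A = 691.2 × 7200 / (995 km²) = 5.002 mm.
The 1-cm UH is the DRH scaled by (10 mm)/d, so U_p = 256.4 × 10/5.002 = 513 m³/s.

U_p ≈ 513 m³/s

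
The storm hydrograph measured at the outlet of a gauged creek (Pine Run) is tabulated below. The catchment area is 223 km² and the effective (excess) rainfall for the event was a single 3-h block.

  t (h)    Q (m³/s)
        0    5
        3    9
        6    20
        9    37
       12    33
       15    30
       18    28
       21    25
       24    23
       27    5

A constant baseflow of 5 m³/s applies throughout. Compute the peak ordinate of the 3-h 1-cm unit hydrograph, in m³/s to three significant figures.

U_p ≈ 40.0 m³/s

Direct runoff: 0.0, 4.0, 15.0, 32.0, 28.0, 25.0, 23.0, 20.0, 18.0, 0.0 m³/s; ΣQ_DR = 165.0 m³/s, peak = 32.0 m³/s.
Runoff depth d = ΣQ_DR·Δt / A = 165.0 × 10800 / (223 km²) = 7.991 mm.
The 1-cm UH is the DRH scaled by (10 mm)/d, so U_p = 32.0 × 10/7.991 = 40.0 m³/s.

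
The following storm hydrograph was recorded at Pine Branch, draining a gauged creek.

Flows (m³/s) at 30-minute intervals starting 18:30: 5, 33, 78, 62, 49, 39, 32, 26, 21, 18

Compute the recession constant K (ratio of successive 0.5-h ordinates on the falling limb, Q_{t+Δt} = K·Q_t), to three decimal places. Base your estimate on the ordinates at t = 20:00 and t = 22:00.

K ≈ 0.805

Using the recession-limb readings at t = 20:00 and t = 22:00: Q falls from 62 to 26 m³/s over 4 intervals.
K = (Q₂/Q₁)^(1/4) = (26/62)^(1/4) = 0.805.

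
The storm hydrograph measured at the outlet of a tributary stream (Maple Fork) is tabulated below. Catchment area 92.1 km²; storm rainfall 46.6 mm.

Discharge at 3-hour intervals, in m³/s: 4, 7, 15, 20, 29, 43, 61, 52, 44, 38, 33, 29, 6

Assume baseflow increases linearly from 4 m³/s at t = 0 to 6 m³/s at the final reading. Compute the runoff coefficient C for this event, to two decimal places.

C ≈ 0.80

ΣQ_DR = 316.0 m³/s; V = ΣQ_DR·Δt = 3.413 × 10^6 m³.
Runoff depth d = V / A = 37.06 mm.
C = d / P = 37.06 / 46.6 = 0.80.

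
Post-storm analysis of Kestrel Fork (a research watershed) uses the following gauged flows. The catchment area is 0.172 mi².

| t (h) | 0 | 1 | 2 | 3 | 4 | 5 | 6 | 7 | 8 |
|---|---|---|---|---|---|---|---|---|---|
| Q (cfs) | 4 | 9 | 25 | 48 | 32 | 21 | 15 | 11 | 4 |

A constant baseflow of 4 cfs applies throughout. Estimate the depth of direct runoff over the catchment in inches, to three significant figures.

d ≈ 1.20 in

Direct runoff: 0.0, 5.0, 21.0, 44.0, 28.0, 17.0, 11.0, 7.0, 0.0 cfs; ΣQ_DR = 133.0 cfs.
V = ΣQ_DR · Δt = 133.0 × 3600 s = 4.788 × 10^5 ft³.
Over A = 0.172 mi², depth = V / A = 1.20 in.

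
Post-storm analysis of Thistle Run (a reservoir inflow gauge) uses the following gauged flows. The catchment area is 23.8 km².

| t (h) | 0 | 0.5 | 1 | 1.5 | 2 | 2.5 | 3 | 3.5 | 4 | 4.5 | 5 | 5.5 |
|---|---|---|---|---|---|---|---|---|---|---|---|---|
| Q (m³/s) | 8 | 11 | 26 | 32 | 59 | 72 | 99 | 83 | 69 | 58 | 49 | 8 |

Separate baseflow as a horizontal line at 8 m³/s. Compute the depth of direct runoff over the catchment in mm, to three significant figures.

Direct runoff: 0.0, 3.0, 18.0, 24.0, 51.0, 64.0, 91.0, 75.0, 61.0, 50.0, 41.0, 0.0 m³/s; ΣQ_DR = 478.0 m³/s.
V = ΣQ_DR · Δt = 478.0 × 1800 s = 8.604 × 10^5 m³.
Over A = 23.8 km², depth = V / A = 36.2 mm.

d ≈ 36.2 mm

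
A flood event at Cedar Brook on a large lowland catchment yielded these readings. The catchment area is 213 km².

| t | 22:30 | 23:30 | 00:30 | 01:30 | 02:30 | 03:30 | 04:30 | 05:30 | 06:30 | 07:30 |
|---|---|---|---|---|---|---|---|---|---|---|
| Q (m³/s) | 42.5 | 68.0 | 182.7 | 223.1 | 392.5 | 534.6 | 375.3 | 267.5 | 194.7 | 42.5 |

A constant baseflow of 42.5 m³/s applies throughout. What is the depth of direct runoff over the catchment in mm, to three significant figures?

Direct runoff: 0.0, 25.5, 140.2, 180.6, 350.0, 492.1, 332.8, 225.0, 152.2, 0.0 m³/s; ΣQ_DR = 1898 m³/s.
V = ΣQ_DR · Δt = 1898 × 3600 s = 6.834 × 10^6 m³.
Over A = 213 km², depth = V / A = 32.1 mm.

d ≈ 32.1 mm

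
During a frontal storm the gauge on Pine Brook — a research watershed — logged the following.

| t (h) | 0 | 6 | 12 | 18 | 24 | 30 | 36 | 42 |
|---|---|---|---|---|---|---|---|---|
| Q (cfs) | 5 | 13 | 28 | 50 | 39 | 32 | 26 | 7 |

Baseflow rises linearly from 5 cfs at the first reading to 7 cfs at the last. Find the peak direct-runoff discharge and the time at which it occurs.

Subtracting baseflow gives direct-runoff ordinates: 0.00, 7.71, 22.43, 44.14, 32.86, 25.57, 19.29, 0.00 cfs.
The maximum is 44.14 cfs, occurring at the reading for t = 18 h.

Q_p = 44.14 cfs at t = 18 h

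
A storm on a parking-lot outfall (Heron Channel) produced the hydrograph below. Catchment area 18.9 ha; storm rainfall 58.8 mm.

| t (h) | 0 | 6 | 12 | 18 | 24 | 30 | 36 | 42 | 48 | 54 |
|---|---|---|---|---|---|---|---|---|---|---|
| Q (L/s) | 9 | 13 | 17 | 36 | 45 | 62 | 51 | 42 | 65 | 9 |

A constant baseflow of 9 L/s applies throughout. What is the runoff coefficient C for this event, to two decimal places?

ΣQ_DR = 259.0 L/s; V = ΣQ_DR·Δt = 5.594 × 10^6 L.
Runoff depth d = V / A = 29.60 mm.
C = d / P = 29.60 / 58.8 = 0.50.

C ≈ 0.50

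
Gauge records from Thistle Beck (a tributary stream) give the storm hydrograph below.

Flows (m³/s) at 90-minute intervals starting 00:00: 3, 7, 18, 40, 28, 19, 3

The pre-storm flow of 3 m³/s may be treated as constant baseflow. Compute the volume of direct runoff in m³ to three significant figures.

V ≈ 5.24 × 10^5 m³

Direct-runoff ordinates (Q − Q_b): 0.0, 4.0, 15.0, 37.0, 25.0, 16.0, 0.0 m³/s.
ΣQ_DR = 97.00 m³/s.
With Δt = 1.5 h = 5400 s, V = ΣQ_DR · Δt = 97.00 × 5400 = 5.24 × 10^5 m³.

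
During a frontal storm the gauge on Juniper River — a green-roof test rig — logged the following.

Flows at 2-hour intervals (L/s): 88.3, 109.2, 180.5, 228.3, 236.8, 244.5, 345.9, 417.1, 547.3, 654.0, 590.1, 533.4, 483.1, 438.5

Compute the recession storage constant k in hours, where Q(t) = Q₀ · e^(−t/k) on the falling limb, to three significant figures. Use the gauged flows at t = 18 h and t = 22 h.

On the falling limb, Q drops from 654.0 to 533.4 L/s between t = 18 h and t = 22 h (Δt = 4 h).
k = −Δt / ln(Q₂/Q₁) = −4 / ln(533.4/654.0) = 19.6 h.

k ≈ 19.6 h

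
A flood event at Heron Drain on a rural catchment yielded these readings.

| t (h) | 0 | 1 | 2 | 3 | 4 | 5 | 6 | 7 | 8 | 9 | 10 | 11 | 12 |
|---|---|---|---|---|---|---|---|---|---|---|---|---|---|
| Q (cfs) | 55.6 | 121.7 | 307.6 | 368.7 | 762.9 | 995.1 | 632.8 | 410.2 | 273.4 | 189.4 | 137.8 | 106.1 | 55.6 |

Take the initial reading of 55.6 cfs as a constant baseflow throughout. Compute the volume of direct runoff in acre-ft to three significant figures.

V ≈ 305 acre-ft

Direct-runoff ordinates (Q − Q_b): 0.0, 66.1, 252.0, 313.1, 707.3, 939.5, 577.2, 354.6, 217.8, 133.8, 82.2, 50.5, 0.0 cfs.
ΣQ_DR = 3694 cfs.
With Δt = 1 h = 3600 s, V = ΣQ_DR · Δt = 3694 × 3600 = 1.33 × 10^7 ft³ = 305 acre-ft.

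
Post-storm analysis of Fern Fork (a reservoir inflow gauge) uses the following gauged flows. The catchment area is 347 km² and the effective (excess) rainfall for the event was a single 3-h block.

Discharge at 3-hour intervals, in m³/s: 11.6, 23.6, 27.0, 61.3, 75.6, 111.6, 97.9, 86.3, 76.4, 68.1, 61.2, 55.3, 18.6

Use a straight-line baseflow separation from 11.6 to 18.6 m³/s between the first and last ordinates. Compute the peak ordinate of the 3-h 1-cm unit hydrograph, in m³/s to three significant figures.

Direct runoff: 0.00, 11.42, 14.23, 47.95, 61.67, 97.08, 82.80, 70.62, 60.13, 51.25, 43.77, 37.28, 0.00 m³/s; ΣQ_DR = 578.2 m³/s, peak = 97.08 m³/s.
Runoff depth d = ΣQ_DR·Δt / A = 578.2 × 10800 / (347 km²) = 18.00 mm.
The 1-cm UH is the DRH scaled by (10 mm)/d, so U_p = 97.08 × 10/18.00 = 53.9 m³/s.

U_p ≈ 53.9 m³/s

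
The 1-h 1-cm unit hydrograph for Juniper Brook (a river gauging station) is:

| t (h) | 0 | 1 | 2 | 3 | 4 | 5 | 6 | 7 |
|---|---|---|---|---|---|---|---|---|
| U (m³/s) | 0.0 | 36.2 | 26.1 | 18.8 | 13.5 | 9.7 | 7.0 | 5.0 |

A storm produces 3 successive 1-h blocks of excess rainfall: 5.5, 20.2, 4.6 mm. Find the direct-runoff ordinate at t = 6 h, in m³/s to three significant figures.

Q ≈ 29.7 m³/s

By discrete convolution, Q_j = Σ (P_i / 10 mm) · U_{j−i}.
At t = 6 h (j=6): Q = (5.5/10)·7.0 + (20.2/10)·9.7 + (4.6/10)·13.5 = 29.7 m³/s.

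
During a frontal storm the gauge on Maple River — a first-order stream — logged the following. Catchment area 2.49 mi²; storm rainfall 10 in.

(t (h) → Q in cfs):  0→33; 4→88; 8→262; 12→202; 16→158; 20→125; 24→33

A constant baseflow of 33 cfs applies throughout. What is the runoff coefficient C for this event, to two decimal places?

ΣQ_DR = 670.0 cfs; V = ΣQ_DR·Δt = 9.648 × 10^6 ft³.
Runoff depth d = V / A = 1.668 in.
C = d / P = 1.668 / 10 = 0.17.

C ≈ 0.17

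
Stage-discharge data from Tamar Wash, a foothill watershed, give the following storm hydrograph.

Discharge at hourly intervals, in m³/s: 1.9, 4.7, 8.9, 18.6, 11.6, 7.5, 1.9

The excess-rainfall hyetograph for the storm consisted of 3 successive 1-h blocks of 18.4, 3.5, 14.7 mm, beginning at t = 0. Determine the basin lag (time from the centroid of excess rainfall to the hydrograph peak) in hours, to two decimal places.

t_L ≈ 1.60 h

Centroid of excess rainfall: t_c = Σ P_i·t̄_i / ΣP_i = 1.3989 h (block centres at 0.5, 1.5, 2.5 h).
Hydrograph peak occurs at t = 3 h, so basin lag t_L = 3 − 1.3989 = 1.60 h.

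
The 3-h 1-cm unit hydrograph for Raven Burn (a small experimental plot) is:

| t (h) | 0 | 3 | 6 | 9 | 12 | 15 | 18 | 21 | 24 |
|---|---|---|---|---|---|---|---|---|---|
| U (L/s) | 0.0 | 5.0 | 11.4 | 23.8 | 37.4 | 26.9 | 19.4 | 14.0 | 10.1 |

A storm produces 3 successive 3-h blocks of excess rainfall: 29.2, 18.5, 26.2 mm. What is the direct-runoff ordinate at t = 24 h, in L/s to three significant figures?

Q ≈ 106 L/s

By discrete convolution, Q_j = Σ (P_i / 10 mm) · U_{j−i}.
At t = 24 h (j=8): Q = (29.2/10)·10.1 + (18.5/10)·14.0 + (26.2/10)·19.4 = 106 L/s.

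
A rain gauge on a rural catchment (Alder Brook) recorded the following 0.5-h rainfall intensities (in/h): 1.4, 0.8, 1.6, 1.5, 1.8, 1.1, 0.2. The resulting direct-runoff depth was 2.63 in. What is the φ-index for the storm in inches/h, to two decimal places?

φ ≈ 0.49 in/h

Only the 6 blocks with intensity above φ contribute runoff: 1.4, 0.8, 1.6, 1.5, 1.8, 1.1 in/h.
Σ(I−φ)·Δt = d  ⇒  (1.4+0.8+1.6+1.5+1.8+1.1 − 6φ)·0.5 = 2.63
φ = (8.200 − 2.63/0.5) / 6 = 0.49 in/h.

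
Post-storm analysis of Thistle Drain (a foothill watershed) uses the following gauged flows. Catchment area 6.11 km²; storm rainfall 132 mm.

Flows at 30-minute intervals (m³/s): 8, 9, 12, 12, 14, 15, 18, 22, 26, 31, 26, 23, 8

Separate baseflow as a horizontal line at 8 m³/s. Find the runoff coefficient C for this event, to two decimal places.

C ≈ 0.27

ΣQ_DR = 120.0 m³/s; V = ΣQ_DR·Δt = 2.160 × 10^5 m³.
Runoff depth d = V / A = 35.35 mm.
C = d / P = 35.35 / 132 = 0.27.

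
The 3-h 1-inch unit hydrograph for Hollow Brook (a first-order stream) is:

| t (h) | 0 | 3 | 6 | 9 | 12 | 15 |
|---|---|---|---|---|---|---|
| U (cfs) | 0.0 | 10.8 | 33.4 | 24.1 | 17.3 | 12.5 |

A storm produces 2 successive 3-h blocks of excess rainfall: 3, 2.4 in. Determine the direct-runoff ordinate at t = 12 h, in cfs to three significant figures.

By discrete convolution, Q_j = Σ (P_i / 1 in) · U_{j−i}.
At t = 12 h (j=4): Q = (3/1)·17.3 + (2.4/1)·24.1 = 110 cfs.

Q ≈ 110 cfs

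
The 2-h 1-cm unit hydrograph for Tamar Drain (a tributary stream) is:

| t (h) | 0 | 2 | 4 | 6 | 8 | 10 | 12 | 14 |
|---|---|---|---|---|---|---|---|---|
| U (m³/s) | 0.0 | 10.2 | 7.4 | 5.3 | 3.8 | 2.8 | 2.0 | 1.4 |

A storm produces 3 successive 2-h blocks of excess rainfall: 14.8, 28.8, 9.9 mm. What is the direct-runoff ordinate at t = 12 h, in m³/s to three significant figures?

Q ≈ 14.8 m³/s

By discrete convolution, Q_j = Σ (P_i / 10 mm) · U_{j−i}.
At t = 12 h (j=6): Q = (14.8/10)·2.0 + (28.8/10)·2.8 + (9.9/10)·3.8 = 14.8 m³/s.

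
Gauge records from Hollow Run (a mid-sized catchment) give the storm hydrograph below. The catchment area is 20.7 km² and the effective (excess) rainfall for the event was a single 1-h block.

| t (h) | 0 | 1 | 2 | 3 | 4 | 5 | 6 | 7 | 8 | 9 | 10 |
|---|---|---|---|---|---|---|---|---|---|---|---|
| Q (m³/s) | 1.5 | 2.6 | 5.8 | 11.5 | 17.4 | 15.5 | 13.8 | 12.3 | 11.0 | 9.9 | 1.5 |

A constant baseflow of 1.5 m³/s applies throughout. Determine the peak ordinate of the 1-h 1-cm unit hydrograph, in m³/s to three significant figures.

U_p ≈ 10.6 m³/s

Direct runoff: 0.0, 1.1, 4.3, 10.0, 15.9, 14.0, 12.3, 10.8, 9.5, 8.4, 0.0 m³/s; ΣQ_DR = 86.30 m³/s, peak = 15.9 m³/s.
Runoff depth d = ΣQ_DR·Δt / A = 86.30 × 3600 / (20.7 km²) = 15.01 mm.
The 1-cm UH is the DRH scaled by (10 mm)/d, so U_p = 15.9 × 10/15.01 = 10.6 m³/s.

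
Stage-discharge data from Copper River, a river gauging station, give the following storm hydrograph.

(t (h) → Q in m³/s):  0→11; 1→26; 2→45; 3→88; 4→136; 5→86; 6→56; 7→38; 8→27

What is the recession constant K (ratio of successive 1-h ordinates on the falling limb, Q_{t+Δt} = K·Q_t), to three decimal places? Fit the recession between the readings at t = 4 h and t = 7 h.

K ≈ 0.654

Using the recession-limb readings at t = 4 h and t = 7 h: Q falls from 136 to 38 m³/s over 3 intervals.
K = (Q₂/Q₁)^(1/3) = (38/136)^(1/3) = 0.654.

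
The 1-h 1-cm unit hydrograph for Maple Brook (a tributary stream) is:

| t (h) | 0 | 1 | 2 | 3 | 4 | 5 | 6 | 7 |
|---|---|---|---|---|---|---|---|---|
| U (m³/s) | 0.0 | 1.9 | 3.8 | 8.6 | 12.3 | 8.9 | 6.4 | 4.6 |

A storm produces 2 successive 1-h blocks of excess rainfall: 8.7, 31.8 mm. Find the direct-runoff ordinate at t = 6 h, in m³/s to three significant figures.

By discrete convolution, Q_j = Σ (P_i / 10 mm) · U_{j−i}.
At t = 6 h (j=6): Q = (8.7/10)·6.4 + (31.8/10)·8.9 = 33.9 m³/s.

Q ≈ 33.9 m³/s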